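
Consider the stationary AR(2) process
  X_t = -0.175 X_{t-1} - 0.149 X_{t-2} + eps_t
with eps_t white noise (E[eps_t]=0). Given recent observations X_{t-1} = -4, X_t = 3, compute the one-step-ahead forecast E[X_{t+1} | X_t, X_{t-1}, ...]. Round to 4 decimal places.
E[X_{t+1} \mid \mathcal F_t] = 0.0710

For an AR(p) model X_t = c + sum_i phi_i X_{t-i} + eps_t, the
one-step-ahead conditional mean is
  E[X_{t+1} | X_t, ...] = c + sum_i phi_i X_{t+1-i}.
Substitute known values:
  E[X_{t+1} | ...] = (-0.175) * (3) + (-0.149) * (-4)
                   = 0.0710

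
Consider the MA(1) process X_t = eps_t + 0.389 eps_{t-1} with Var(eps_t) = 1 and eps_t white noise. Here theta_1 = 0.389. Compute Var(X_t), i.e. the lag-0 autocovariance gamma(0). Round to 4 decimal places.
\gamma(0) = 1.1513

For an MA(q) process X_t = eps_t + sum_i theta_i eps_{t-i} with
Var(eps_t) = sigma^2, the variance is
  gamma(0) = sigma^2 * (1 + sum_i theta_i^2).
  sum_i theta_i^2 = (0.389)^2 = 0.151321.
  gamma(0) = 1 * (1 + 0.151321) = 1 * 1.151321 = 1.151321, which rounds to 1.1513.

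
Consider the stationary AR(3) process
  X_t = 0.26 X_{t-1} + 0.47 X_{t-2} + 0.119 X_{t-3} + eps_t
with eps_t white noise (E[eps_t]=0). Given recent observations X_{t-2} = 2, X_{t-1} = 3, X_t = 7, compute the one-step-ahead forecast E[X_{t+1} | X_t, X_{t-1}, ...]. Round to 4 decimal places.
E[X_{t+1} \mid \mathcal F_t] = 3.4680

For an AR(p) model X_t = c + sum_i phi_i X_{t-i} + eps_t, the
one-step-ahead conditional mean is
  E[X_{t+1} | X_t, ...] = c + sum_i phi_i X_{t+1-i}.
Substitute known values:
  E[X_{t+1} | ...] = (0.26) * (7) + (0.47) * (3) + (0.119) * (2)
                   = 3.4680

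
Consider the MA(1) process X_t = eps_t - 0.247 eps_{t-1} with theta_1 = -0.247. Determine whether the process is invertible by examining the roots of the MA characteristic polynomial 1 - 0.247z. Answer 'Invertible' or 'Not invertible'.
\text{Invertible}

The MA(q) characteristic polynomial is P(z) = 1 - 0.247z.
Invertibility requires all roots to lie outside the unit circle, i.e. |z| > 1 for every root.
This is linear in z: 1 + (-0.247) z = 0  =>  z = -1/(-0.247) = 4.048583,  |z| = 4.048583.
Moduli of all roots: 4.0486.
All moduli strictly greater than 1? Yes.
Verdict: Invertible.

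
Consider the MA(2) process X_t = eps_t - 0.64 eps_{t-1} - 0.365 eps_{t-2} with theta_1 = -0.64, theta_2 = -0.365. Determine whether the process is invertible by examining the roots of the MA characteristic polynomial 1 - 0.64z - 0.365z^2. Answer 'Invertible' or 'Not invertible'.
\text{Not invertible}

The MA(q) characteristic polynomial is P(z) = 1 - 0.64z - 0.365z^2.
Invertibility requires all roots to lie outside the unit circle, i.e. |z| > 1 for every root.
Set 1 + (-0.64) z + (-0.365) z^2 = 0, i.e. a z^2 + b z + c = 0 with a = -0.365, b = -0.64, c = 1.
Discriminant D = b^2 - 4ac = (-0.64)^2 - 4*(-0.365)*1 = 0.4096 - (-1.46) = 1.8696.
D >= 0, so the roots are real: z = (-b +/- sqrt(D)) / (2a) = (0.64 +/- 1.367333) / (-0.73).
  z_1 = (0.64 + 1.367333) / (-0.73) = -2.7498,   |z_1| = 2.7498.
  z_2 = (0.64 - 1.367333) / (-0.73) = 0.9963,   |z_2| = 0.9963.
Moduli of all roots: 2.7498, 0.9963.
All moduli strictly greater than 1? No.
Verdict: Not invertible.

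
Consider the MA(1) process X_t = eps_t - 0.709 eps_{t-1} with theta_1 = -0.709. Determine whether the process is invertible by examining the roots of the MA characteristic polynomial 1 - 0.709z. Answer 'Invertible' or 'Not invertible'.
\text{Invertible}

The MA(q) characteristic polynomial is P(z) = 1 - 0.709z.
Invertibility requires all roots to lie outside the unit circle, i.e. |z| > 1 for every root.
This is linear in z: 1 + (-0.709) z = 0  =>  z = -1/(-0.709) = 1.410437,  |z| = 1.410437.
Moduli of all roots: 1.4104.
All moduli strictly greater than 1? Yes.
Verdict: Invertible.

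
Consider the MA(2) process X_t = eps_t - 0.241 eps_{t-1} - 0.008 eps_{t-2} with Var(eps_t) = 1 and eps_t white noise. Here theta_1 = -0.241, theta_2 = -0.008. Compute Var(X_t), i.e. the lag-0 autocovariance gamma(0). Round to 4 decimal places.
\gamma(0) = 1.0581

For an MA(q) process X_t = eps_t + sum_i theta_i eps_{t-i} with
Var(eps_t) = sigma^2, the variance is
  gamma(0) = sigma^2 * (1 + sum_i theta_i^2).
  sum_i theta_i^2 = (-0.241)^2 + (-0.008)^2 = 0.058081 + 0.000064 = 0.058145.
  gamma(0) = 1 * (1 + 0.058145) = 1 * 1.058145 = 1.058145, which rounds to 1.0581.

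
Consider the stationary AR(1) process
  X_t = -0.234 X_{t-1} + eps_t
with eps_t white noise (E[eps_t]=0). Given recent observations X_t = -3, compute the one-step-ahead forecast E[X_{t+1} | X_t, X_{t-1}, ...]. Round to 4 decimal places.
E[X_{t+1} \mid \mathcal F_t] = 0.7020

For an AR(p) model X_t = c + sum_i phi_i X_{t-i} + eps_t, the
one-step-ahead conditional mean is
  E[X_{t+1} | X_t, ...] = c + sum_i phi_i X_{t+1-i}.
Substitute known values:
  E[X_{t+1} | ...] = (-0.234) * (-3)
                   = 0.7020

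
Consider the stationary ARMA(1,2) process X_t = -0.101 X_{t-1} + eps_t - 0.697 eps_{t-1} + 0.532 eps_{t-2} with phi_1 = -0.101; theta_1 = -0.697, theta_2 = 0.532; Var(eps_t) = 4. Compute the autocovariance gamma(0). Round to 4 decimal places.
\gamma(0) = 8.0638

Multiply the model equation by X_{t-k} and take expectations. With theta_0 = psi_0 = 1 and psi_j the MA(infinity) weights, this gives
  gamma(k) - sum_i phi_i gamma(k-i) = c_k,
  c_k = sigma^2 * sum_{j=k..q} theta_j psi_{j-k}   (c_k = 0 for k > q),
using gamma(-m) = gamma(m).
psi-weights needed (psi_j = theta_j + sum_i phi_i psi_{j-i}):
  psi_1 = theta_1 + phi_1 = -0.697 + (-0.101) = -0.798
  psi_2 = theta_2 + phi_1 psi_1 = 0.532 + (-0.101)(-0.798) = 0.612598
Right-hand sides:
  c_0 = sigma^2 (1 + theta_1 psi_1 + theta_2 psi_2) = 4 * (1 + (-0.697)(-0.798) + (0.532)(0.612598)) = 4 * 1.882108 = 7.528433
  c_1 = sigma^2 (theta_1 + theta_2 psi_1) = 4 * (-0.697 + (0.532)(-0.798)) = -4.486144
  c_2 = sigma^2 theta_2 = 4 * (0.532) = 2.128
Equations for k = 0 and k = 1 (AR order 1):
  gamma(0) = phi_1 gamma(1) + c_0
  gamma(1) = phi_1 gamma(0) + c_1
Substituting the second into the first: gamma(0) (1 - phi_1^2) = c_0 + phi_1 c_1, so
  gamma(0) = (c_0 + phi_1 c_1) / (1 - phi_1^2) = (7.528433 + (-0.101)(-4.486144)) / (1 - (-0.101)^2) = 7.981533 / 0.989799 = 8.063792.
Therefore gamma(0) = 8.0638 (to 4 decimal places).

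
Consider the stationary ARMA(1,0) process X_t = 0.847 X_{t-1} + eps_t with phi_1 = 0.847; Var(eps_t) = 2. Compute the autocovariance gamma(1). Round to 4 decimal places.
\gamma(1) = 5.9945

Multiply the model equation by X_{t-k} and take expectations. With theta_0 = psi_0 = 1 and psi_j the MA(infinity) weights, this gives
  gamma(k) - sum_i phi_i gamma(k-i) = c_k,
  c_k = sigma^2 * sum_{j=k..q} theta_j psi_{j-k}   (c_k = 0 for k > q),
using gamma(-m) = gamma(m).
Pure AR (q = 0): c_0 = sigma^2 = 2, c_k = 0 for k >= 1.
Equations for k = 0 and k = 1 (AR order 1):
  gamma(0) = phi_1 gamma(1) + c_0
  gamma(1) = phi_1 gamma(0) + c_1
Substituting the second into the first: gamma(0) (1 - phi_1^2) = c_0 + phi_1 c_1, so
  gamma(0) = c_0 / (1 - phi_1^2) = 2 / (1 - (0.847)^2) = 2 / 0.282591 = 7.077366.
  gamma(1) = phi_1 gamma(0) = (0.847)(7.077366) = 5.994529.
Therefore gamma(1) = 5.9945 (to 4 decimal places).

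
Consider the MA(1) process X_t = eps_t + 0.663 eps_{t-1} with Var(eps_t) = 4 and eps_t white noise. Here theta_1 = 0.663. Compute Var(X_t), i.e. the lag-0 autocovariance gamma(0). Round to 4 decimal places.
\gamma(0) = 5.7583

For an MA(q) process X_t = eps_t + sum_i theta_i eps_{t-i} with
Var(eps_t) = sigma^2, the variance is
  gamma(0) = sigma^2 * (1 + sum_i theta_i^2).
  sum_i theta_i^2 = (0.663)^2 = 0.439569.
  gamma(0) = 4 * (1 + 0.439569) = 4 * 1.439569 = 5.758276, which rounds to 5.7583.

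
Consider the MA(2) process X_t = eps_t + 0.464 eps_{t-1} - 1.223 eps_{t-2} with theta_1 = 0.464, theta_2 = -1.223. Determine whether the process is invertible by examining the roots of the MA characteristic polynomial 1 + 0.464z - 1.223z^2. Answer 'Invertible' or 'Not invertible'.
\text{Not invertible}

The MA(q) characteristic polynomial is P(z) = 1 + 0.464z - 1.223z^2.
Invertibility requires all roots to lie outside the unit circle, i.e. |z| > 1 for every root.
Set 1 + (0.464) z + (-1.223) z^2 = 0, i.e. a z^2 + b z + c = 0 with a = -1.223, b = 0.464, c = 1.
Discriminant D = b^2 - 4ac = (0.464)^2 - 4*(-1.223)*1 = 0.215296 - (-4.892) = 5.107296.
D >= 0, so the roots are real: z = (-b +/- sqrt(D)) / (2a) = (-0.464 +/- 2.259933) / (-2.446).
  z_1 = (-0.464 + 2.259933) / (-2.446) = -0.7342,   |z_1| = 0.7342.
  z_2 = (-0.464 - 2.259933) / (-2.446) = 1.1136,   |z_2| = 1.1136.
Moduli of all roots: 0.7342, 1.1136.
All moduli strictly greater than 1? No.
Verdict: Not invertible.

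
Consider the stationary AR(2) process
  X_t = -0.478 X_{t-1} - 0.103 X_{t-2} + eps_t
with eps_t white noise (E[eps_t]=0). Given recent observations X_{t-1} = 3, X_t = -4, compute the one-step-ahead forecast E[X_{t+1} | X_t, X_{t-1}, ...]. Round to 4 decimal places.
E[X_{t+1} \mid \mathcal F_t] = 1.6030

For an AR(p) model X_t = c + sum_i phi_i X_{t-i} + eps_t, the
one-step-ahead conditional mean is
  E[X_{t+1} | X_t, ...] = c + sum_i phi_i X_{t+1-i}.
Substitute known values:
  E[X_{t+1} | ...] = (-0.478) * (-4) + (-0.103) * (3)
                   = 1.6030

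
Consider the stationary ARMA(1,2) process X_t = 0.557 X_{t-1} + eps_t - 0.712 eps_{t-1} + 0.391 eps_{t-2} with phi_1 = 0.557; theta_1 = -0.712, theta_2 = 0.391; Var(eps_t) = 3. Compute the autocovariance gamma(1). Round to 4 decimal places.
\gamma(1) = -0.3818

Multiply the model equation by X_{t-k} and take expectations. With theta_0 = psi_0 = 1 and psi_j the MA(infinity) weights, this gives
  gamma(k) - sum_i phi_i gamma(k-i) = c_k,
  c_k = sigma^2 * sum_{j=k..q} theta_j psi_{j-k}   (c_k = 0 for k > q),
using gamma(-m) = gamma(m).
psi-weights needed (psi_j = theta_j + sum_i phi_i psi_{j-i}):
  psi_1 = theta_1 + phi_1 = -0.712 + (0.557) = -0.155
  psi_2 = theta_2 + phi_1 psi_1 = 0.391 + (0.557)(-0.155) = 0.304665
Right-hand sides:
  c_0 = sigma^2 (1 + theta_1 psi_1 + theta_2 psi_2) = 3 * (1 + (-0.712)(-0.155) + (0.391)(0.304665)) = 3 * 1.229484 = 3.688452
  c_1 = sigma^2 (theta_1 + theta_2 psi_1) = 3 * (-0.712 + (0.391)(-0.155)) = -2.317815
  c_2 = sigma^2 theta_2 = 3 * (0.391) = 1.173
Equations for k = 0 and k = 1 (AR order 1):
  gamma(0) = phi_1 gamma(1) + c_0
  gamma(1) = phi_1 gamma(0) + c_1
Substituting the second into the first: gamma(0) (1 - phi_1^2) = c_0 + phi_1 c_1, so
  gamma(0) = (c_0 + phi_1 c_1) / (1 - phi_1^2) = (3.688452 + (0.557)(-2.317815)) / (1 - (0.557)^2) = 2.397429 / 0.689751 = 3.475789.
  gamma(1) = phi_1 gamma(0) + c_1 = (0.557)(3.475789) + (-2.317815) = -0.3818.
Therefore gamma(1) = -0.3818 (to 4 decimal places).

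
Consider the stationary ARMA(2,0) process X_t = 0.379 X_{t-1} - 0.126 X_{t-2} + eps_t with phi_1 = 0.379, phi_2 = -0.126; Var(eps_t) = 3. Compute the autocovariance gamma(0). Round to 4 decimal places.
\gamma(0) = 3.4379

Multiply the model equation by X_{t-k} and take expectations. With theta_0 = psi_0 = 1 and psi_j the MA(infinity) weights, this gives
  gamma(k) - sum_i phi_i gamma(k-i) = c_k,
  c_k = sigma^2 * sum_{j=k..q} theta_j psi_{j-k}   (c_k = 0 for k > q),
using gamma(-m) = gamma(m).
Pure AR (q = 0): c_0 = sigma^2 = 3, c_k = 0 for k >= 1.
Equations for k = 0, 1, 2 (AR order 2, c_2 = 0):
  (E0) gamma(0) = phi_1 gamma(1) + phi_2 gamma(2) + c_0
  (E1) gamma(1) = phi_1 gamma(0) + phi_2 gamma(1) + c_1
  (E2) gamma(2) = phi_1 gamma(1) + phi_2 gamma(0)
From (E1): gamma(1) = A gamma(0) + B with
  A = phi_1 / (1 - phi_2) = 0.379 / 1.126 = 0.33659,   B = c_1 / (1 - phi_2) = 0 / 1.126 = 0.
Insert (E2) into (E0): gamma(0) (1 - phi_2^2) = phi_1 (1 + phi_2) gamma(1) + c_0.
  phi_1 (1 + phi_2) = (0.379)(0.874) = 0.331246,   1 - phi_2^2 = 0.984124.
Replace gamma(1) by A gamma(0) + B and collect gamma(0):
  gamma(0) [0.984124 - (0.331246)(0.33659)] = c_0 = 3
  gamma(0) * 0.87263 = 3
  gamma(0) = 3 / 0.87263 = 3.437883.
Therefore gamma(0) = 3.4379 (to 4 decimal places).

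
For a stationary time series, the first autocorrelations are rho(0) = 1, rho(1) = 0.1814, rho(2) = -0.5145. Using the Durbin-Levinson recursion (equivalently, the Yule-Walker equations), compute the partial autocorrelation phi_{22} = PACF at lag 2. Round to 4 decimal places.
\phi_{22} = -0.5660

The PACF at lag k is phi_{kk}, the last component of the solution
to the Yule-Walker system G_k phi = r_k where
  (G_k)_{ij} = rho(|i - j|), (r_k)_i = rho(i), i,j = 1..k.
Equivalently, Durbin-Levinson gives phi_{kk} iteratively:
  phi_{11} = rho(1)
  phi_{kk} = [rho(k) - sum_{j=1..k-1} phi_{k-1,j} rho(k-j)]
            / [1 - sum_{j=1..k-1} phi_{k-1,j} rho(j)],
  phi_{k,j} = phi_{k-1,j} - phi_{kk} phi_{k-1,k-j},  j = 1..k-1.
Step k = 1:
  phi_11 = rho(1) = 0.1814.
Step k = 2:
  phi_22 = [rho(2) - phi_11 rho(1)] / [1 - phi_11 rho(1)] = [-0.5145 - (0.1814)(0.1814)] / [1 - (0.1814)(0.1814)]
         = -0.54740596 / 0.96709404 = -0.566.
Therefore phi_{22} = -0.5660.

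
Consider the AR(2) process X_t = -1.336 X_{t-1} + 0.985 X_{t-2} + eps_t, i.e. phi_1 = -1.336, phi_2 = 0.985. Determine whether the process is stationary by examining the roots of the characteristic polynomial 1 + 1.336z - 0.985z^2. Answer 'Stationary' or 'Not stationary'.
\text{Not stationary}

The AR(p) characteristic polynomial is P(z) = 1 + 1.336z - 0.985z^2.
Stationarity requires all roots to lie outside the unit circle, i.e. |z| > 1 for every root.
Set 1 + (1.336) z + (-0.985) z^2 = 0, i.e. a z^2 + b z + c = 0 with a = -0.985, b = 1.336, c = 1.
Discriminant D = b^2 - 4ac = (1.336)^2 - 4*(-0.985)*1 = 1.784896 - (-3.94) = 5.724896.
D >= 0, so the roots are real: z = (-b +/- sqrt(D)) / (2a) = (-1.336 +/- 2.392675) / (-1.97).
  z_1 = (-1.336 + 2.392675) / (-1.97) = -0.5364,   |z_1| = 0.5364.
  z_2 = (-1.336 - 2.392675) / (-1.97) = 1.8927,   |z_2| = 1.8927.
Moduli of all roots: 0.5364, 1.8927.
All moduli strictly greater than 1? No.
Verdict: Not stationary.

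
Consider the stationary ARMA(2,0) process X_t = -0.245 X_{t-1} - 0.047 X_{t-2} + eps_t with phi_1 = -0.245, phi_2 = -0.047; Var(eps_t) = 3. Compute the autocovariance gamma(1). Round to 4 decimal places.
\gamma(1) = -0.7443

Multiply the model equation by X_{t-k} and take expectations. With theta_0 = psi_0 = 1 and psi_j the MA(infinity) weights, this gives
  gamma(k) - sum_i phi_i gamma(k-i) = c_k,
  c_k = sigma^2 * sum_{j=k..q} theta_j psi_{j-k}   (c_k = 0 for k > q),
using gamma(-m) = gamma(m).
Pure AR (q = 0): c_0 = sigma^2 = 3, c_k = 0 for k >= 1.
Equations for k = 0, 1, 2 (AR order 2, c_2 = 0):
  (E0) gamma(0) = phi_1 gamma(1) + phi_2 gamma(2) + c_0
  (E1) gamma(1) = phi_1 gamma(0) + phi_2 gamma(1) + c_1
  (E2) gamma(2) = phi_1 gamma(1) + phi_2 gamma(0)
From (E1): gamma(1) = A gamma(0) + B with
  A = phi_1 / (1 - phi_2) = -0.245 / 1.047 = -0.234002,   B = c_1 / (1 - phi_2) = 0 / 1.047 = 0.
Insert (E2) into (E0): gamma(0) (1 - phi_2^2) = phi_1 (1 + phi_2) gamma(1) + c_0.
  phi_1 (1 + phi_2) = (-0.245)(0.953) = -0.233485,   1 - phi_2^2 = 0.997791.
Replace gamma(1) by A gamma(0) + B and collect gamma(0):
  gamma(0) [0.997791 - (-0.233485)(-0.234002)] = c_0 = 3
  gamma(0) * 0.943155 = 3
  gamma(0) = 3 / 0.943155 = 3.180813.
  gamma(1) = A gamma(0) = (-0.234002)(3.180813) = -0.744316.
Therefore gamma(1) = -0.7443 (to 4 decimal places).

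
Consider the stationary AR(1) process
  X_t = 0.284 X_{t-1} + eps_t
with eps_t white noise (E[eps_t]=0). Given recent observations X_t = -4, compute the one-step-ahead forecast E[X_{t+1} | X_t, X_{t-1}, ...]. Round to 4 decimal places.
E[X_{t+1} \mid \mathcal F_t] = -1.1360

For an AR(p) model X_t = c + sum_i phi_i X_{t-i} + eps_t, the
one-step-ahead conditional mean is
  E[X_{t+1} | X_t, ...] = c + sum_i phi_i X_{t+1-i}.
Substitute known values:
  E[X_{t+1} | ...] = (0.284) * (-4)
                   = -1.1360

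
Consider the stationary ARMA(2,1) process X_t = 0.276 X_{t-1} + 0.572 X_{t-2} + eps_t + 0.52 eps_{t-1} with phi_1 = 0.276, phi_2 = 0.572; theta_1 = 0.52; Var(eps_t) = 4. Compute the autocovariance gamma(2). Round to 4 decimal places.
\gamma(2) = 16.1570

Multiply the model equation by X_{t-k} and take expectations. With theta_0 = psi_0 = 1 and psi_j the MA(infinity) weights, this gives
  gamma(k) - sum_i phi_i gamma(k-i) = c_k,
  c_k = sigma^2 * sum_{j=k..q} theta_j psi_{j-k}   (c_k = 0 for k > q),
using gamma(-m) = gamma(m).
psi-weights needed (psi_j = theta_j + sum_i phi_i psi_{j-i}):
  psi_1 = theta_1 + phi_1 = 0.52 + (0.276) = 0.796
Right-hand sides:
  c_0 = sigma^2 (1 + theta_1 psi_1) = 4 * (1 + (0.52)(0.796)) = 4 * 1.41392 = 5.65568
  c_1 = sigma^2 theta_1 = 4 * (0.52) = 2.08
  c_2 = 0
Equations for k = 0, 1, 2 (AR order 2, c_2 = 0):
  (E0) gamma(0) = phi_1 gamma(1) + phi_2 gamma(2) + c_0
  (E1) gamma(1) = phi_1 gamma(0) + phi_2 gamma(1) + c_1
  (E2) gamma(2) = phi_1 gamma(1) + phi_2 gamma(0)
From (E1): gamma(1) = A gamma(0) + B with
  A = phi_1 / (1 - phi_2) = 0.276 / 0.428 = 0.64486,   B = c_1 / (1 - phi_2) = 2.08 / 0.428 = 4.859813.
Insert (E2) into (E0): gamma(0) (1 - phi_2^2) = phi_1 (1 + phi_2) gamma(1) + c_0.
  phi_1 (1 + phi_2) = (0.276)(1.572) = 0.433872,   1 - phi_2^2 = 0.672816.
Replace gamma(1) by A gamma(0) + B and collect gamma(0):
  gamma(0) [0.672816 - (0.433872)(0.64486)] = (0.433872)(4.859813) + 5.65568
  gamma(0) * 0.393029 = 7.764217
  gamma(0) = 7.764217 / 0.393029 = 19.7548.
  gamma(1) = A gamma(0) + B = (0.64486)(19.7548) + (4.859813) = 17.59889.
  gamma(2) = phi_1 gamma(1) + phi_2 gamma(0) = (0.276)(17.59889) + (0.572)(19.7548) = 16.157039.
Therefore gamma(2) = 16.1570 (to 4 decimal places).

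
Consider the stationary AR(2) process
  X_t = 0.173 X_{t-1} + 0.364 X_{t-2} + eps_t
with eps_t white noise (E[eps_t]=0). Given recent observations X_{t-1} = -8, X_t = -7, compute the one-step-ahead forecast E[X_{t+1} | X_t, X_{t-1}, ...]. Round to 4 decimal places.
E[X_{t+1} \mid \mathcal F_t] = -4.1230

For an AR(p) model X_t = c + sum_i phi_i X_{t-i} + eps_t, the
one-step-ahead conditional mean is
  E[X_{t+1} | X_t, ...] = c + sum_i phi_i X_{t+1-i}.
Substitute known values:
  E[X_{t+1} | ...] = (0.173) * (-7) + (0.364) * (-8)
                   = -4.1230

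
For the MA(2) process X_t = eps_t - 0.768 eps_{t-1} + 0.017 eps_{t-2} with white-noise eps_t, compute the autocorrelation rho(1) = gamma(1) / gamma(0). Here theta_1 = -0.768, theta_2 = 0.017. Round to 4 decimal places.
\rho(1) = -0.4912

For an MA(q) process with theta_0 = 1, the autocovariance is
  gamma(k) = sigma^2 * sum_{i=0..q-k} theta_i * theta_{i+k},
and rho(k) = gamma(k) / gamma(0). Sigma^2 cancels.
  numerator   = (1)*(-0.768) + (-0.768)*(0.017) = -0.781056.
  denominator = (1)^2 + (-0.768)^2 + (0.017)^2 = 1.590113.
  rho(1) = -0.781056 / 1.590113 = -0.4912.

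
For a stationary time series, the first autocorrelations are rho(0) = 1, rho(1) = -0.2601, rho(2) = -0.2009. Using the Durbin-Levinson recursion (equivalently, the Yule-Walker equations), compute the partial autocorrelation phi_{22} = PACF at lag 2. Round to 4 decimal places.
\phi_{22} = -0.2880

The PACF at lag k is phi_{kk}, the last component of the solution
to the Yule-Walker system G_k phi = r_k where
  (G_k)_{ij} = rho(|i - j|), (r_k)_i = rho(i), i,j = 1..k.
Equivalently, Durbin-Levinson gives phi_{kk} iteratively:
  phi_{11} = rho(1)
  phi_{kk} = [rho(k) - sum_{j=1..k-1} phi_{k-1,j} rho(k-j)]
            / [1 - sum_{j=1..k-1} phi_{k-1,j} rho(j)],
  phi_{k,j} = phi_{k-1,j} - phi_{kk} phi_{k-1,k-j},  j = 1..k-1.
Step k = 1:
  phi_11 = rho(1) = -0.2601.
Step k = 2:
  phi_22 = [rho(2) - phi_11 rho(1)] / [1 - phi_11 rho(1)] = [-0.2009 - (-0.2601)(-0.2601)] / [1 - (-0.2601)(-0.2601)]
         = -0.26855201 / 0.93234799 = -0.288.
Therefore phi_{22} = -0.2880.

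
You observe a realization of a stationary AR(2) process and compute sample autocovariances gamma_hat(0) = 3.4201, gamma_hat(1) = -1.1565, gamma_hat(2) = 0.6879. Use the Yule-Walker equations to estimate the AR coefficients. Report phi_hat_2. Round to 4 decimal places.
\hat\phi_{2} = 0.0980

The Yule-Walker equations for an AR(p) process read, in matrix form,
  Gamma_p phi = r_p,   with   (Gamma_p)_{ij} = gamma(|i - j|),
                       (r_p)_i = gamma(i),   i,j = 1..p.
Substitute the sample gammas (Toeplitz matrix and right-hand side of size 2):
  Gamma_p = [[3.4201, -1.1565], [-1.1565, 3.4201]]
  r_p     = [-1.1565, 0.6879]
Written out:
  3.4201 phi_1 - 1.1565 phi_2 = -1.1565
  -1.1565 phi_1 + 3.4201 phi_2 = 0.6879
Solve by Cramer's rule:
  det = gamma(0)^2 - gamma(1)^2 = (3.4201)^2 - (-1.1565)^2 = 11.69708401 - 1.33749225 = 10.35959176
  phi_hat_1 = [gamma(1) gamma(0) - gamma(1) gamma(2)] / det = [(-1.1565)(3.4201) - (-1.1565)(0.6879)] / 10.35959176 = -3.1597893 / 10.35959176 = -0.305
  phi_hat_2 = [gamma(0) gamma(2) - gamma(1)^2] / det = [(3.4201)(0.6879) - (-1.1565)^2] / 10.35959176 = 1.01519454 / 10.35959176 = 0.098
So phi_hat = [-0.3050, 0.0980].
Therefore phi_hat_2 = 0.0980.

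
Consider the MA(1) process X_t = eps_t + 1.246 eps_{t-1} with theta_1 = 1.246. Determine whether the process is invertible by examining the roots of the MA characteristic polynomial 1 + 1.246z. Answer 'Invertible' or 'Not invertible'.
\text{Not invertible}

The MA(q) characteristic polynomial is P(z) = 1 + 1.246z.
Invertibility requires all roots to lie outside the unit circle, i.e. |z| > 1 for every root.
This is linear in z: 1 + (1.246) z = 0  =>  z = -1/(1.246) = -0.802568,  |z| = 0.802568.
Moduli of all roots: 0.8026.
All moduli strictly greater than 1? No.
Verdict: Not invertible.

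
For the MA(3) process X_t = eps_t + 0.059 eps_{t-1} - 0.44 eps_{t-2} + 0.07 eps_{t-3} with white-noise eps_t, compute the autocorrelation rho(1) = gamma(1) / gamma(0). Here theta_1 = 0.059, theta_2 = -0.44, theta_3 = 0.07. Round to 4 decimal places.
\rho(1) = 0.0019

For an MA(q) process with theta_0 = 1, the autocovariance is
  gamma(k) = sigma^2 * sum_{i=0..q-k} theta_i * theta_{i+k},
and rho(k) = gamma(k) / gamma(0). Sigma^2 cancels.
  numerator   = (1)*(0.059) + (0.059)*(-0.44) + (-0.44)*(0.07) = 0.00224.
  denominator = (1)^2 + (0.059)^2 + (-0.44)^2 + (0.07)^2 = 1.201981.
  rho(1) = 0.00224 / 1.201981 = 0.0019.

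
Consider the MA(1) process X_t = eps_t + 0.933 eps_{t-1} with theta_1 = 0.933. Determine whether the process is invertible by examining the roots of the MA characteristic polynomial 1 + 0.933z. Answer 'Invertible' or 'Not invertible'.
\text{Invertible}

The MA(q) characteristic polynomial is P(z) = 1 + 0.933z.
Invertibility requires all roots to lie outside the unit circle, i.e. |z| > 1 for every root.
This is linear in z: 1 + (0.933) z = 0  =>  z = -1/(0.933) = -1.071811,  |z| = 1.071811.
Moduli of all roots: 1.0718.
All moduli strictly greater than 1? Yes.
Verdict: Invertible.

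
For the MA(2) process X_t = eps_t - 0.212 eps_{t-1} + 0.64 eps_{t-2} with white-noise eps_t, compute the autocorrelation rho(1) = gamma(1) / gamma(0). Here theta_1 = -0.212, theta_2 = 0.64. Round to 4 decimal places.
\rho(1) = -0.2390

For an MA(q) process with theta_0 = 1, the autocovariance is
  gamma(k) = sigma^2 * sum_{i=0..q-k} theta_i * theta_{i+k},
and rho(k) = gamma(k) / gamma(0). Sigma^2 cancels.
  numerator   = (1)*(-0.212) + (-0.212)*(0.64) = -0.34768.
  denominator = (1)^2 + (-0.212)^2 + (0.64)^2 = 1.454544.
  rho(1) = -0.34768 / 1.454544 = -0.2390.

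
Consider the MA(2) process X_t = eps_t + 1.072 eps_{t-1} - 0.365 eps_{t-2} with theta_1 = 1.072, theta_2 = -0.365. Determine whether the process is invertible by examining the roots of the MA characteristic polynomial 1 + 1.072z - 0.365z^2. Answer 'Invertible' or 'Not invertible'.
\text{Not invertible}

The MA(q) characteristic polynomial is P(z) = 1 + 1.072z - 0.365z^2.
Invertibility requires all roots to lie outside the unit circle, i.e. |z| > 1 for every root.
Set 1 + (1.072) z + (-0.365) z^2 = 0, i.e. a z^2 + b z + c = 0 with a = -0.365, b = 1.072, c = 1.
Discriminant D = b^2 - 4ac = (1.072)^2 - 4*(-0.365)*1 = 1.149184 - (-1.46) = 2.609184.
D >= 0, so the roots are real: z = (-b +/- sqrt(D)) / (2a) = (-1.072 +/- 1.615297) / (-0.73).
  z_1 = (-1.072 + 1.615297) / (-0.73) = -0.7442,   |z_1| = 0.7442.
  z_2 = (-1.072 - 1.615297) / (-0.73) = 3.6812,   |z_2| = 3.6812.
Moduli of all roots: 0.7442, 3.6812.
All moduli strictly greater than 1? No.
Verdict: Not invertible.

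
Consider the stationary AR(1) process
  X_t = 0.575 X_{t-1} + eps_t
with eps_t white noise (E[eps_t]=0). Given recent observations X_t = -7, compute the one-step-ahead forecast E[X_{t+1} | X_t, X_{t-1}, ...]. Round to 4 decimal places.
E[X_{t+1} \mid \mathcal F_t] = -4.0250

For an AR(p) model X_t = c + sum_i phi_i X_{t-i} + eps_t, the
one-step-ahead conditional mean is
  E[X_{t+1} | X_t, ...] = c + sum_i phi_i X_{t+1-i}.
Substitute known values:
  E[X_{t+1} | ...] = (0.575) * (-7)
                   = -4.0250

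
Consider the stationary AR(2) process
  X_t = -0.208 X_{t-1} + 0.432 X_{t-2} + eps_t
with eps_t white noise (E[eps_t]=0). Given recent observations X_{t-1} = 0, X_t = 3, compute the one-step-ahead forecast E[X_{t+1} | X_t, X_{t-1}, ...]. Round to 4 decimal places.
E[X_{t+1} \mid \mathcal F_t] = -0.6240

For an AR(p) model X_t = c + sum_i phi_i X_{t-i} + eps_t, the
one-step-ahead conditional mean is
  E[X_{t+1} | X_t, ...] = c + sum_i phi_i X_{t+1-i}.
Substitute known values:
  E[X_{t+1} | ...] = (-0.208) * (3) + (0.432) * (0)
                   = -0.6240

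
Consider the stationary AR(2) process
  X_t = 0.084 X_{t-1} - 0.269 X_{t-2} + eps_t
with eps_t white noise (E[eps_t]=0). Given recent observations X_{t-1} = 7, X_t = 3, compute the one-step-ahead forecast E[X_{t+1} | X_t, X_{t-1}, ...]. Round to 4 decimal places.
E[X_{t+1} \mid \mathcal F_t] = -1.6310

For an AR(p) model X_t = c + sum_i phi_i X_{t-i} + eps_t, the
one-step-ahead conditional mean is
  E[X_{t+1} | X_t, ...] = c + sum_i phi_i X_{t+1-i}.
Substitute known values:
  E[X_{t+1} | ...] = (0.084) * (3) + (-0.269) * (7)
                   = -1.6310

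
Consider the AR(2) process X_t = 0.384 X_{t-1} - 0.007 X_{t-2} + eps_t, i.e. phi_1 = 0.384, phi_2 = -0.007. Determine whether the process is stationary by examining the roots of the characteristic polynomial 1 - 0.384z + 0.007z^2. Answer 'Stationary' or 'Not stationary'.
\text{Stationary}

The AR(p) characteristic polynomial is P(z) = 1 - 0.384z + 0.007z^2.
Stationarity requires all roots to lie outside the unit circle, i.e. |z| > 1 for every root.
Set 1 + (-0.384) z + (0.007) z^2 = 0, i.e. a z^2 + b z + c = 0 with a = 0.007, b = -0.384, c = 1.
Discriminant D = b^2 - 4ac = (-0.384)^2 - 4*(0.007)*1 = 0.147456 - (0.028) = 0.119456.
D >= 0, so the roots are real: z = (-b +/- sqrt(D)) / (2a) = (0.384 +/- 0.345624) / (0.014).
  z_1 = (0.384 + 0.345624) / (0.014) = 52.116,   |z_1| = 52.116.
  z_2 = (0.384 - 0.345624) / (0.014) = 2.7411,   |z_2| = 2.7411.
Moduli of all roots: 52.1160, 2.7411.
All moduli strictly greater than 1? Yes.
Verdict: Stationary.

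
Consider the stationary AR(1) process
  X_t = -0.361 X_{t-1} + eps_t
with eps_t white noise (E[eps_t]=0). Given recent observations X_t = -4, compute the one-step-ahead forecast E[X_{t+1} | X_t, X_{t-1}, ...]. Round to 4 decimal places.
E[X_{t+1} \mid \mathcal F_t] = 1.4440

For an AR(p) model X_t = c + sum_i phi_i X_{t-i} + eps_t, the
one-step-ahead conditional mean is
  E[X_{t+1} | X_t, ...] = c + sum_i phi_i X_{t+1-i}.
Substitute known values:
  E[X_{t+1} | ...] = (-0.361) * (-4)
                   = 1.4440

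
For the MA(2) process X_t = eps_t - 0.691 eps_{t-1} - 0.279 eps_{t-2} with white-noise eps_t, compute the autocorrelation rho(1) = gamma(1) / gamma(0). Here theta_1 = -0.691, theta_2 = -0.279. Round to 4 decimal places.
\rho(1) = -0.3203

For an MA(q) process with theta_0 = 1, the autocovariance is
  gamma(k) = sigma^2 * sum_{i=0..q-k} theta_i * theta_{i+k},
and rho(k) = gamma(k) / gamma(0). Sigma^2 cancels.
  numerator   = (1)*(-0.691) + (-0.691)*(-0.279) = -0.498211.
  denominator = (1)^2 + (-0.691)^2 + (-0.279)^2 = 1.555322.
  rho(1) = -0.498211 / 1.555322 = -0.3203.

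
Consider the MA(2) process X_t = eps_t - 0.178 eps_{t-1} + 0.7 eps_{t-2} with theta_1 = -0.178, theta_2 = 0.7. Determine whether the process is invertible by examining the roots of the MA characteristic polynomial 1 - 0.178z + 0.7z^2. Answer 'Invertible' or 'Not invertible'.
\text{Invertible}

The MA(q) characteristic polynomial is P(z) = 1 - 0.178z + 0.7z^2.
Invertibility requires all roots to lie outside the unit circle, i.e. |z| > 1 for every root.
Set 1 + (-0.178) z + (0.7) z^2 = 0, i.e. a z^2 + b z + c = 0 with a = 0.7, b = -0.178, c = 1.
Discriminant D = b^2 - 4ac = (-0.178)^2 - 4*(0.7)*1 = 0.031684 - (2.8) = -2.768316.
D < 0, so the roots are the complex-conjugate pair z = (-b +/- i sqrt(-D)) / (2a) = 0.1271 +/- 1.1884i.
For a conjugate pair |z|^2 = z * conj(z) = (product of roots) = c/a = 1/(0.7) = 1.428571, so |z| = sqrt(1.428571) = 1.1952 for both roots.
Moduli of all roots: 1.1952, 1.1952.
All moduli strictly greater than 1? Yes.
Verdict: Invertible.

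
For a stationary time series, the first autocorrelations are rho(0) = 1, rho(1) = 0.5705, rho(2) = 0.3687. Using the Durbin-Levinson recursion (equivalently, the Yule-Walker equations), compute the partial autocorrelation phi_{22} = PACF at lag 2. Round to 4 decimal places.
\phi_{22} = 0.0641

The PACF at lag k is phi_{kk}, the last component of the solution
to the Yule-Walker system G_k phi = r_k where
  (G_k)_{ij} = rho(|i - j|), (r_k)_i = rho(i), i,j = 1..k.
Equivalently, Durbin-Levinson gives phi_{kk} iteratively:
  phi_{11} = rho(1)
  phi_{kk} = [rho(k) - sum_{j=1..k-1} phi_{k-1,j} rho(k-j)]
            / [1 - sum_{j=1..k-1} phi_{k-1,j} rho(j)],
  phi_{k,j} = phi_{k-1,j} - phi_{kk} phi_{k-1,k-j},  j = 1..k-1.
Step k = 1:
  phi_11 = rho(1) = 0.5705.
Step k = 2:
  phi_22 = [rho(2) - phi_11 rho(1)] / [1 - phi_11 rho(1)] = [0.3687 - (0.5705)(0.5705)] / [1 - (0.5705)(0.5705)]
         = 0.04322975 / 0.67452975 = 0.0641.
Therefore phi_{22} = 0.0641.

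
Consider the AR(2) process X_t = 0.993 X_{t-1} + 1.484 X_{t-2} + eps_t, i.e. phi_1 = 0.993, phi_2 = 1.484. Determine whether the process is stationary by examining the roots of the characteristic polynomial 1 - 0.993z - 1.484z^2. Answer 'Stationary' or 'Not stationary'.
\text{Not stationary}

The AR(p) characteristic polynomial is P(z) = 1 - 0.993z - 1.484z^2.
Stationarity requires all roots to lie outside the unit circle, i.e. |z| > 1 for every root.
Set 1 + (-0.993) z + (-1.484) z^2 = 0, i.e. a z^2 + b z + c = 0 with a = -1.484, b = -0.993, c = 1.
Discriminant D = b^2 - 4ac = (-0.993)^2 - 4*(-1.484)*1 = 0.986049 - (-5.936) = 6.922049.
D >= 0, so the roots are real: z = (-b +/- sqrt(D)) / (2a) = (0.993 +/- 2.630979) / (-2.968).
  z_1 = (0.993 + 2.630979) / (-2.968) = -1.221,   |z_1| = 1.221.
  z_2 = (0.993 - 2.630979) / (-2.968) = 0.5519,   |z_2| = 0.5519.
Moduli of all roots: 1.2210, 0.5519.
All moduli strictly greater than 1? No.
Verdict: Not stationary.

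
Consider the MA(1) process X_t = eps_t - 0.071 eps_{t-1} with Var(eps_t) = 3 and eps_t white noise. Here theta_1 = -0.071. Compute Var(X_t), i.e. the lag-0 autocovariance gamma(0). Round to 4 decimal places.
\gamma(0) = 3.0151

For an MA(q) process X_t = eps_t + sum_i theta_i eps_{t-i} with
Var(eps_t) = sigma^2, the variance is
  gamma(0) = sigma^2 * (1 + sum_i theta_i^2).
  sum_i theta_i^2 = (-0.071)^2 = 0.005041.
  gamma(0) = 3 * (1 + 0.005041) = 3 * 1.005041 = 3.015123, which rounds to 3.0151.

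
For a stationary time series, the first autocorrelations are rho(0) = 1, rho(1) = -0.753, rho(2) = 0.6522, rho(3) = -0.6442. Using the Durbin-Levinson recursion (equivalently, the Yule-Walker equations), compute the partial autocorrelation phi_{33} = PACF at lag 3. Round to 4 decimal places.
\phi_{33} = -0.2440

The PACF at lag k is phi_{kk}, the last component of the solution
to the Yule-Walker system G_k phi = r_k where
  (G_k)_{ij} = rho(|i - j|), (r_k)_i = rho(i), i,j = 1..k.
Equivalently, Durbin-Levinson gives phi_{kk} iteratively:
  phi_{11} = rho(1)
  phi_{kk} = [rho(k) - sum_{j=1..k-1} phi_{k-1,j} rho(k-j)]
            / [1 - sum_{j=1..k-1} phi_{k-1,j} rho(j)],
  phi_{k,j} = phi_{k-1,j} - phi_{kk} phi_{k-1,k-j},  j = 1..k-1.
Step k = 1:
  phi_11 = rho(1) = -0.753.
Step k = 2:
  phi_22 = [rho(2) - phi_11 rho(1)] / [1 - phi_11 rho(1)] = [0.6522 - (-0.753)(-0.753)] / [1 - (-0.753)(-0.753)]
         = 0.085191 / 0.432991 = 0.19675.
  Update: phi_21 = phi_11 - phi_22 phi_11 = -0.753 - (0.19675)(-0.753) = -0.604847.
Step k = 3:
  phi_33 = [rho(3) - phi_21 rho(2) - phi_22 rho(1)] / [1 - phi_21 rho(1) - phi_22 rho(2)]
    numerator   = -0.6442 - (-0.604847)(0.6522) - (0.19675)(-0.753) = -0.10156586
    denominator = 1 - (-0.604847)(-0.753) - (0.19675)(0.6522) = 0.41622967
  phi_33 = -0.10156586 / 0.41622967 = -0.244.
Therefore phi_{33} = -0.2440.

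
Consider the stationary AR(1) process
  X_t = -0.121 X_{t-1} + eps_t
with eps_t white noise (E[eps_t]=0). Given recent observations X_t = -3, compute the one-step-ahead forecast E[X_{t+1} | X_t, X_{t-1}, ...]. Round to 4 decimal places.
E[X_{t+1} \mid \mathcal F_t] = 0.3630

For an AR(p) model X_t = c + sum_i phi_i X_{t-i} + eps_t, the
one-step-ahead conditional mean is
  E[X_{t+1} | X_t, ...] = c + sum_i phi_i X_{t+1-i}.
Substitute known values:
  E[X_{t+1} | ...] = (-0.121) * (-3)
                   = 0.3630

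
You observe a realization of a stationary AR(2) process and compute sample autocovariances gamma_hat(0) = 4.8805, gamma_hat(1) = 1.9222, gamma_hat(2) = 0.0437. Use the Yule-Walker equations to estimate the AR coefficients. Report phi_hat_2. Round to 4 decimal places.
\hat\phi_{2} = -0.1730

The Yule-Walker equations for an AR(p) process read, in matrix form,
  Gamma_p phi = r_p,   with   (Gamma_p)_{ij} = gamma(|i - j|),
                       (r_p)_i = gamma(i),   i,j = 1..p.
Substitute the sample gammas (Toeplitz matrix and right-hand side of size 2):
  Gamma_p = [[4.8805, 1.9222], [1.9222, 4.8805]]
  r_p     = [1.9222, 0.0437]
Written out:
  4.8805 phi_1 + 1.9222 phi_2 = 1.9222
  1.9222 phi_1 + 4.8805 phi_2 = 0.0437
Solve by Cramer's rule:
  det = gamma(0)^2 - gamma(1)^2 = (4.8805)^2 - (1.9222)^2 = 23.81928025 - 3.69485284 = 20.12442741
  phi_hat_1 = [gamma(1) gamma(0) - gamma(1) gamma(2)] / det = [(1.9222)(4.8805) - (1.9222)(0.0437)] / 20.12442741 = 9.29729696 / 20.12442741 = 0.462
  phi_hat_2 = [gamma(0) gamma(2) - gamma(1)^2] / det = [(4.8805)(0.0437) - (1.9222)^2] / 20.12442741 = -3.48157499 / 20.12442741 = -0.173
So phi_hat = [0.4620, -0.1730].
Therefore phi_hat_2 = -0.1730.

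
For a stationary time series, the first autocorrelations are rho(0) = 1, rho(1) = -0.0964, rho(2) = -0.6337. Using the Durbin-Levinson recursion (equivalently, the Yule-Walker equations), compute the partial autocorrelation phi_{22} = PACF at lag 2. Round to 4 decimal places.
\phi_{22} = -0.6490

The PACF at lag k is phi_{kk}, the last component of the solution
to the Yule-Walker system G_k phi = r_k where
  (G_k)_{ij} = rho(|i - j|), (r_k)_i = rho(i), i,j = 1..k.
Equivalently, Durbin-Levinson gives phi_{kk} iteratively:
  phi_{11} = rho(1)
  phi_{kk} = [rho(k) - sum_{j=1..k-1} phi_{k-1,j} rho(k-j)]
            / [1 - sum_{j=1..k-1} phi_{k-1,j} rho(j)],
  phi_{k,j} = phi_{k-1,j} - phi_{kk} phi_{k-1,k-j},  j = 1..k-1.
Step k = 1:
  phi_11 = rho(1) = -0.0964.
Step k = 2:
  phi_22 = [rho(2) - phi_11 rho(1)] / [1 - phi_11 rho(1)] = [-0.6337 - (-0.0964)(-0.0964)] / [1 - (-0.0964)(-0.0964)]
         = -0.64299296 / 0.99070704 = -0.649.
Therefore phi_{22} = -0.6490.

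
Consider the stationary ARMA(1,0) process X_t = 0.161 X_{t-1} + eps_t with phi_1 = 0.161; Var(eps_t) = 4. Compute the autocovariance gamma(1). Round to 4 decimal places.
\gamma(1) = 0.6611

Multiply the model equation by X_{t-k} and take expectations. With theta_0 = psi_0 = 1 and psi_j the MA(infinity) weights, this gives
  gamma(k) - sum_i phi_i gamma(k-i) = c_k,
  c_k = sigma^2 * sum_{j=k..q} theta_j psi_{j-k}   (c_k = 0 for k > q),
using gamma(-m) = gamma(m).
Pure AR (q = 0): c_0 = sigma^2 = 4, c_k = 0 for k >= 1.
Equations for k = 0 and k = 1 (AR order 1):
  gamma(0) = phi_1 gamma(1) + c_0
  gamma(1) = phi_1 gamma(0) + c_1
Substituting the second into the first: gamma(0) (1 - phi_1^2) = c_0 + phi_1 c_1, so
  gamma(0) = c_0 / (1 - phi_1^2) = 4 / (1 - (0.161)^2) = 4 / 0.974079 = 4.106443.
  gamma(1) = phi_1 gamma(0) = (0.161)(4.106443) = 0.661137.
Therefore gamma(1) = 0.6611 (to 4 decimal places).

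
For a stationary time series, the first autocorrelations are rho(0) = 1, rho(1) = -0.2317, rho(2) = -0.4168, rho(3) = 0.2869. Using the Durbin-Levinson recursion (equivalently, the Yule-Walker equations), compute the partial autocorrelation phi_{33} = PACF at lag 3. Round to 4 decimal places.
\phi_{33} = 0.0381

The PACF at lag k is phi_{kk}, the last component of the solution
to the Yule-Walker system G_k phi = r_k where
  (G_k)_{ij} = rho(|i - j|), (r_k)_i = rho(i), i,j = 1..k.
Equivalently, Durbin-Levinson gives phi_{kk} iteratively:
  phi_{11} = rho(1)
  phi_{kk} = [rho(k) - sum_{j=1..k-1} phi_{k-1,j} rho(k-j)]
            / [1 - sum_{j=1..k-1} phi_{k-1,j} rho(j)],
  phi_{k,j} = phi_{k-1,j} - phi_{kk} phi_{k-1,k-j},  j = 1..k-1.
Step k = 1:
  phi_11 = rho(1) = -0.2317.
Step k = 2:
  phi_22 = [rho(2) - phi_11 rho(1)] / [1 - phi_11 rho(1)] = [-0.4168 - (-0.2317)(-0.2317)] / [1 - (-0.2317)(-0.2317)]
         = -0.47048489 / 0.94631511 = -0.497176.
  Update: phi_21 = phi_11 - phi_22 phi_11 = -0.2317 - (-0.497176)(-0.2317) = -0.346896.
Step k = 3:
  phi_33 = [rho(3) - phi_21 rho(2) - phi_22 rho(1)] / [1 - phi_21 rho(1) - phi_22 rho(2)]
    numerator   = 0.2869 - (-0.346896)(-0.4168) - (-0.497176)(-0.2317) = 0.0271183
    denominator = 1 - (-0.346896)(-0.2317) - (-0.497176)(-0.4168) = 0.71240145
  phi_33 = 0.0271183 / 0.71240145 = 0.0381.
Therefore phi_{33} = 0.0381.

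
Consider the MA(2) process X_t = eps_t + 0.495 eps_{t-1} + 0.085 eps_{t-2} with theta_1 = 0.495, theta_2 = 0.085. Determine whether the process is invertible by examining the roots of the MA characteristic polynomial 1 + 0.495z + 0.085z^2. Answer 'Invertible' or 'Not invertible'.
\text{Invertible}

The MA(q) characteristic polynomial is P(z) = 1 + 0.495z + 0.085z^2.
Invertibility requires all roots to lie outside the unit circle, i.e. |z| > 1 for every root.
Set 1 + (0.495) z + (0.085) z^2 = 0, i.e. a z^2 + b z + c = 0 with a = 0.085, b = 0.495, c = 1.
Discriminant D = b^2 - 4ac = (0.495)^2 - 4*(0.085)*1 = 0.245025 - (0.34) = -0.094975.
D < 0, so the roots are the complex-conjugate pair z = (-b +/- i sqrt(-D)) / (2a) = -2.9118 +/- 1.8128i.
For a conjugate pair |z|^2 = z * conj(z) = (product of roots) = c/a = 1/(0.085) = 11.764706, so |z| = sqrt(11.764706) = 3.43 for both roots.
Moduli of all roots: 3.4300, 3.4300.
All moduli strictly greater than 1? Yes.
Verdict: Invertible.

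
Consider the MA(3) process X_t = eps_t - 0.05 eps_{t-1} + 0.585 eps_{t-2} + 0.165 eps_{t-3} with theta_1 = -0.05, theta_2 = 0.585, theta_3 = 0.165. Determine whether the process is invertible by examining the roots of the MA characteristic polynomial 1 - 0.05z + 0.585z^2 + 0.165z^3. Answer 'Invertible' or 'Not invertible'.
\text{Invertible}

The MA(q) characteristic polynomial is P(z) = 1 - 0.05z + 0.585z^2 + 0.165z^3.
Invertibility requires all roots to lie outside the unit circle, i.e. |z| > 1 for every root.
Degree 3: look for a simple real root z0 first, then factor out (1 - z/z0) and solve the remaining quadratic.
Testing z0 = -4: P(-4) = 1 + (-0.05)(-4) + (0.585)(-4)^2 + (0.165)(-4)^3
  = 1 + (0.2) + (9.36) + (-10.56) = 0.  So z_0 = -4 is a root, |z_0| = 4.
Divide out the factor (1 + 0.25 z) = (1 - z/z0) (since 1/z0 = -0.25):
  P(z) = (1 + 0.25 z)(1 + (-0.3) z + (0.66) z^2)
  [check: z-coef -0.3 - (-0.25) = -0.05; z^2-coef 0.66 - (-0.25)(-0.3) = 0.585; z^3-coef -(-0.25)(0.66) = 0.165.]
Remaining roots from the quadratic factor 1 + (-0.3) z + (0.66) z^2:
  Set 1 + (-0.3) z + (0.66) z^2 = 0, i.e. a z^2 + b z + c = 0 with a = 0.66, b = -0.3, c = 1.
  Discriminant D = b^2 - 4ac = (-0.3)^2 - 4*(0.66)*1 = 0.09 - (2.64) = -2.55.
  D < 0, so the roots are the complex-conjugate pair z = (-b +/- i sqrt(-D)) / (2a) = 0.2273 +/- 1.2098i.
  For a conjugate pair |z|^2 = z * conj(z) = (product of roots) = c/a = 1/(0.66) = 1.515152, so |z| = sqrt(1.515152) = 1.2309 for both roots.
Moduli of all roots: 4.0000, 1.2309, 1.2309.
All moduli strictly greater than 1? Yes.
Verdict: Invertible.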